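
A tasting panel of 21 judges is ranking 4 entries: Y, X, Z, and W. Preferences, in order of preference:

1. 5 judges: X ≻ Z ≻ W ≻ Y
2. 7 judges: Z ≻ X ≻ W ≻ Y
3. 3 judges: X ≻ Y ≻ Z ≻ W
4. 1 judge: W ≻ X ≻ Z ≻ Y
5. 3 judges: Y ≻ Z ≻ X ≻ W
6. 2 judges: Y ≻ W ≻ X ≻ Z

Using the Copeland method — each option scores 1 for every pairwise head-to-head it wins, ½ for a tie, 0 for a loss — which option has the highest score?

Y: loses to X, Z, and W → score 0.
X: beats Y, Z, and W → score 3.
Z: beats Y and W; loses to X → score 2.
W: beats Y; loses to X and Z → score 1.
X has the best pairwise record.

X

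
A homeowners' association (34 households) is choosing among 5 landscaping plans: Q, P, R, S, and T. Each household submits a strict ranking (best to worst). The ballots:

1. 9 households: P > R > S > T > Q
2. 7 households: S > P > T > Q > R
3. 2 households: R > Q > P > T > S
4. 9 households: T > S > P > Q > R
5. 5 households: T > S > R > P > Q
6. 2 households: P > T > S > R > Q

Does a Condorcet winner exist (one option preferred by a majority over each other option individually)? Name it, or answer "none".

none

Checking pairwise contests:
P beats Q 32–2.
S beats P 21–13.
P beats R 27–7.
T beats S 18–16.
P beats T 20–14.
Every option loses at least one head-to-head, so there is no Condorcet winner.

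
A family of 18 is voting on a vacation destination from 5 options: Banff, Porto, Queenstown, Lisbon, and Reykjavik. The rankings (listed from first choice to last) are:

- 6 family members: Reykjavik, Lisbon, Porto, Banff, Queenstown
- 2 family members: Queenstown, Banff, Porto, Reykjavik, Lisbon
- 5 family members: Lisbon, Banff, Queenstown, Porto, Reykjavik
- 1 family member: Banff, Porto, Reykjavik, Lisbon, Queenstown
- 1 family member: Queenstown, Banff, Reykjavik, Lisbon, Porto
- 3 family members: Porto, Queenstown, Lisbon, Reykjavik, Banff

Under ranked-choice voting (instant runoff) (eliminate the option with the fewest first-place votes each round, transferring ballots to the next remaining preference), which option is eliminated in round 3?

Round 1: Banff 1, Porto 3, Queenstown 3, Lisbon 5, Reykjavik 6. Eliminate Banff.
Round 2: Porto 4, Queenstown 3, Lisbon 5, Reykjavik 6. Eliminate Queenstown.
Round 3: Porto 6, Lisbon 5, Reykjavik 7. Eliminate Lisbon.

Lisbon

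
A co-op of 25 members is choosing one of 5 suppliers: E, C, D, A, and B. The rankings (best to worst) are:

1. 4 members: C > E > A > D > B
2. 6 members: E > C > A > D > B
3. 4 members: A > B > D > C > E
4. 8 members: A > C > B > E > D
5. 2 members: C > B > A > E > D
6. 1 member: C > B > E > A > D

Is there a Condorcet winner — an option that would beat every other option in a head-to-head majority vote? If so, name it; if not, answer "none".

C

C vs E: 19–6 for C.
C vs D: 21–4 for C.
C vs A: 13–12 for C.
C vs B: 21–4 for C.
C beats every other option head-to-head.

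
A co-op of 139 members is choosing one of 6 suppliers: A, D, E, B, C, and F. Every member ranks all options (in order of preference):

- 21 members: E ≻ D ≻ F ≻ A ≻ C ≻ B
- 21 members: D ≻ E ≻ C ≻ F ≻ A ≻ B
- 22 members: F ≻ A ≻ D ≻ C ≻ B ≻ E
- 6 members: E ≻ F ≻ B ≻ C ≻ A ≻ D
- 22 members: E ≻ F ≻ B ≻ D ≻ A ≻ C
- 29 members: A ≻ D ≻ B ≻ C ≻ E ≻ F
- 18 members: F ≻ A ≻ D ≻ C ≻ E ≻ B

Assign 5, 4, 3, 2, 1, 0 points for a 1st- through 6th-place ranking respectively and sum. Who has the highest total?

D

A: 21·2 + 21·1 + 22·4 + 6·1 + 22·1 + 29·5 + 18·4 = 396
D: 21·4 + 21·5 + 22·3 + 6·0 + 22·2 + 29·4 + 18·3 = 469
E: 21·5 + 21·4 + 22·0 + 6·5 + 22·5 + 29·1 + 18·1 = 376
B: 21·0 + 21·0 + 22·1 + 6·3 + 22·3 + 29·3 + 18·0 = 193
C: 21·1 + 21·3 + 22·2 + 6·2 + 22·0 + 29·2 + 18·2 = 234
F: 21·3 + 21·2 + 22·5 + 6·4 + 22·4 + 29·0 + 18·5 = 417
D has the highest Borda score (469).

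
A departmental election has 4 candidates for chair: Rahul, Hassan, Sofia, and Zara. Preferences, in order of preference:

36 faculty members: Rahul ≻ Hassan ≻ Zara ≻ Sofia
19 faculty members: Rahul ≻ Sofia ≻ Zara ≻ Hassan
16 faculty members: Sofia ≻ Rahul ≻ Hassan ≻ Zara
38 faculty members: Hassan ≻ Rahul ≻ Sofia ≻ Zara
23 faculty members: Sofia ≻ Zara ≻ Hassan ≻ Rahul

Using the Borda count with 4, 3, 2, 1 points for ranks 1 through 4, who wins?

Rahul: 36·4 + 19·4 + 16·3 + 38·3 + 23·1 = 405
Hassan: 36·3 + 19·1 + 16·2 + 38·4 + 23·2 = 357
Sofia: 36·1 + 19·3 + 16·4 + 38·2 + 23·4 = 325
Zara: 36·2 + 19·2 + 16·1 + 38·1 + 23·3 = 233
Rahul has the highest Borda score (405).

Rahul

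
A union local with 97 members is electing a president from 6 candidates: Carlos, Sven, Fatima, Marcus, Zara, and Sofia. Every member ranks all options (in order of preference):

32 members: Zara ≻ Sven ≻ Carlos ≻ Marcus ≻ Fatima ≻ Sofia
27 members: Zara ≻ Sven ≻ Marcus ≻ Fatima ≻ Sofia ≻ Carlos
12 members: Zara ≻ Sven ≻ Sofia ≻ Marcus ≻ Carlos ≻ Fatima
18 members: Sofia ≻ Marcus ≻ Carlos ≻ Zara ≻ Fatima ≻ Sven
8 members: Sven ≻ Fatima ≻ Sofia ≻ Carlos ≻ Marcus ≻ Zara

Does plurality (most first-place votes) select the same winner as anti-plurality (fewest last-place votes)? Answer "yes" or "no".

Plurality — first-place votes: Carlos 0, Sven 8, Fatima 0, Marcus 0, Zara 71, Sofia 18. Winner: Zara.
Anti-plurality — last-place votes: Carlos 27, Sven 18, Fatima 12, Marcus 0, Zara 8, Sofia 32. Winner: Marcus.
The two methods disagree.

no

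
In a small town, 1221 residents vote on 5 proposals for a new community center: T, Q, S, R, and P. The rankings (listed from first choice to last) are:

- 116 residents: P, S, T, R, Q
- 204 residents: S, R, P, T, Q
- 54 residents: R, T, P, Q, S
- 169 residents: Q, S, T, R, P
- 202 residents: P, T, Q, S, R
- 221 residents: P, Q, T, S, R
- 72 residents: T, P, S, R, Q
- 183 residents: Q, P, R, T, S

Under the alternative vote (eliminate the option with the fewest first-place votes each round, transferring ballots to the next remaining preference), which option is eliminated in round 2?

Round 1: T 72, Q 352, S 204, R 54, P 539. Eliminate R.
Round 2: T 126, Q 352, S 204, P 539. Eliminate T.

T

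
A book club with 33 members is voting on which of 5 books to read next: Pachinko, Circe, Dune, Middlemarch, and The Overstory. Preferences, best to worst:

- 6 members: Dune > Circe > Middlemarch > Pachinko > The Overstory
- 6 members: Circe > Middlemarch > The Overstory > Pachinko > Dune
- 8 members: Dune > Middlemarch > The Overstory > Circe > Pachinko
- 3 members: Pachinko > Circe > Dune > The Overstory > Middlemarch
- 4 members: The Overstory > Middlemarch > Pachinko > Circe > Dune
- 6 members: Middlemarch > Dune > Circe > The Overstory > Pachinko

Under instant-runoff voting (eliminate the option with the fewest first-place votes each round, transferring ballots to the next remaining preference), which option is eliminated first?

Pachinko

Round 1: Pachinko 3, Circe 6, Dune 14, Middlemarch 6, The Overstory 4. Eliminate Pachinko.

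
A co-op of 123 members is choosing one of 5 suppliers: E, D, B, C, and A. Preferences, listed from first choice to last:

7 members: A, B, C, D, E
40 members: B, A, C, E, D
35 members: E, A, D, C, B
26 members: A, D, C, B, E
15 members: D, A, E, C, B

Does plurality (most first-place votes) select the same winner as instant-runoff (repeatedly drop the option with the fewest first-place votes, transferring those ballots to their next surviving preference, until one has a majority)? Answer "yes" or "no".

no

Plurality — first-place votes: E 35, D 15, B 40, C 0, A 33. Winner: B.
Instant-runoff — R1 E 35, D 15, B 40, C 0, A 33 (C out); R2 E 35, D 15, B 40, A 33 (D out); R3 E 35, B 40, A 48 (E out); R4 B 40, A 83 (A winner). Winner: A.
The two methods disagree.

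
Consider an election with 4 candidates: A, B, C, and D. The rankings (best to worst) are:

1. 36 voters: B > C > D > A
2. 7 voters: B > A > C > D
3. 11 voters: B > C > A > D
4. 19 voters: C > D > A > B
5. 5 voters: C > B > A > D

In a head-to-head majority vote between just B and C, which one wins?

B

Voters preferring B to C: 54; preferring C to B: 24.
B wins the head-to-head.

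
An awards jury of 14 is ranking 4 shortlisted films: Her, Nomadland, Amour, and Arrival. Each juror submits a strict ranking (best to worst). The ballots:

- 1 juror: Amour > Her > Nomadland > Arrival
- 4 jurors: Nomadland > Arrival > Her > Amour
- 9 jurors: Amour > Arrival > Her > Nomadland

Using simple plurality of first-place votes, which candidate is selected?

First-place votes: Her 0, Nomadland 4, Amour 10, Arrival 0.
Amour has the most first-place votes.

Amour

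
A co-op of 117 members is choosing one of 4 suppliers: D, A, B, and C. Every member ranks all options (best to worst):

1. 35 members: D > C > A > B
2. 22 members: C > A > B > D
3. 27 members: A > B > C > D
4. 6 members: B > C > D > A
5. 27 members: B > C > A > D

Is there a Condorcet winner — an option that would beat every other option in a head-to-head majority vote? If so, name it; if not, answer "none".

Checking pairwise contests:
A beats D 76–41.
C beats A 90–27.
A beats B 84–33.
B beats C 60–57.
Every option loses at least one head-to-head, so there is no Condorcet winner.

none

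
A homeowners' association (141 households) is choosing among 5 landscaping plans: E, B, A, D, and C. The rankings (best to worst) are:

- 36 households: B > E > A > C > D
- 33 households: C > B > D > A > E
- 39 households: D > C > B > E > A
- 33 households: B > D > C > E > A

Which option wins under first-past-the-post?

B

First-place votes: E 0, B 69, A 0, D 39, C 33.
B has the most first-place votes.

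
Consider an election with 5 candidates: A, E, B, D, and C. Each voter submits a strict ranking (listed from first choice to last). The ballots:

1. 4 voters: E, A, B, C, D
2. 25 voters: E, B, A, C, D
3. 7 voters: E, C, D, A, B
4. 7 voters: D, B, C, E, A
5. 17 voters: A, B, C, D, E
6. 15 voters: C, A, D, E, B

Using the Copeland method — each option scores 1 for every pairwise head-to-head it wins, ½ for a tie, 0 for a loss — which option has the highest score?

A: beats B, D, and C; loses to E → score 3.
E: beats A and B; loses to D and C → score 2.
B: beats D and C; loses to A and E → score 2.
D: beats E; loses to A, B, and C → score 1.
C: beats E and D; loses to A and B → score 2.
A has the best pairwise record.

A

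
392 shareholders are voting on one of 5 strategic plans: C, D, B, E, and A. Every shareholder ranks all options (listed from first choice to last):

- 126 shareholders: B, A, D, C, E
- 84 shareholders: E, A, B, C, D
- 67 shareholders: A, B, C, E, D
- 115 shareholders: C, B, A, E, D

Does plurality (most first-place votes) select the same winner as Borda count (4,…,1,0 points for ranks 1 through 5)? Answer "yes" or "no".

Plurality — first-place votes: C 115, D 0, B 126, E 84, A 67. Winner: B.
Borda — scores: C 804, D 252, B 1218, E 518, A 1128. Winner: B.
The two methods agree.

yes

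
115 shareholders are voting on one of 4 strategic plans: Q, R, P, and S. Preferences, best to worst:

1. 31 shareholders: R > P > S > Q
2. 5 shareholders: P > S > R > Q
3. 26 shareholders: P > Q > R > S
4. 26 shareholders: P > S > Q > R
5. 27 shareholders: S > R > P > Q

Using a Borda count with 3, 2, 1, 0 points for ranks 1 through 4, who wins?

Q: 31·0 + 5·0 + 26·2 + 26·1 + 27·0 = 78
R: 31·3 + 5·1 + 26·1 + 26·0 + 27·2 = 178
P: 31·2 + 5·3 + 26·3 + 26·3 + 27·1 = 260
S: 31·1 + 5·2 + 26·0 + 26·2 + 27·3 = 174
P has the highest Borda score (260).

P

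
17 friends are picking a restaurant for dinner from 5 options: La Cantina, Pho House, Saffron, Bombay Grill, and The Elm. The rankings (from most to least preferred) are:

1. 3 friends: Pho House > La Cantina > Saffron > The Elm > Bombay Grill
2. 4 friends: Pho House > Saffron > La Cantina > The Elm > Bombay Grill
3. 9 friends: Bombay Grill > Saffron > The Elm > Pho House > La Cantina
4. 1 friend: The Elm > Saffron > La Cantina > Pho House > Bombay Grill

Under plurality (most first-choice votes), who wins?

First-place votes: La Cantina 0, Pho House 7, Saffron 0, Bombay Grill 9, The Elm 1.
Bombay Grill has the most first-place votes.

Bombay Grill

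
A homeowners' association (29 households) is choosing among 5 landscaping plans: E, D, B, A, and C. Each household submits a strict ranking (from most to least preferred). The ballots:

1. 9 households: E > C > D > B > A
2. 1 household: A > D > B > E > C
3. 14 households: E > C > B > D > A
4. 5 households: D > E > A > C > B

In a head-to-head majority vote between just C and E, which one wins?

Voters preferring C to E: 0; preferring E to C: 29.
E wins the head-to-head.

E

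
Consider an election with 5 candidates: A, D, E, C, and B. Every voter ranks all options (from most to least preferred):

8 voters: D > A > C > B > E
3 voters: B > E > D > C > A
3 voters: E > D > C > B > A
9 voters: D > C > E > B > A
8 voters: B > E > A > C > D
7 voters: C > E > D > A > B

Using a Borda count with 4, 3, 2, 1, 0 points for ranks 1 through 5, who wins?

D

A: 8·3 + 3·0 + 3·0 + 9·0 + 8·2 + 7·1 = 47
D: 8·4 + 3·2 + 3·3 + 9·4 + 8·0 + 7·2 = 97
E: 8·0 + 3·3 + 3·4 + 9·2 + 8·3 + 7·3 = 84
C: 8·2 + 3·1 + 3·2 + 9·3 + 8·1 + 7·4 = 88
B: 8·1 + 3·4 + 3·1 + 9·1 + 8·4 + 7·0 = 64
D has the highest Borda score (97).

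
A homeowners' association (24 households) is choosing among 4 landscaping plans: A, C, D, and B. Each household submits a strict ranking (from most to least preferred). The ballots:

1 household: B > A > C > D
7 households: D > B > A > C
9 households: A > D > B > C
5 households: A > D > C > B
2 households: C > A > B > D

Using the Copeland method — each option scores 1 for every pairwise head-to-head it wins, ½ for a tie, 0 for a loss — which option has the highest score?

A

A: beats C, D, and B → score 3.
C: loses to A, D, and B → score 0.
D: beats C and B; loses to A → score 2.
B: beats C; loses to A and D → score 1.
A has the best pairwise record.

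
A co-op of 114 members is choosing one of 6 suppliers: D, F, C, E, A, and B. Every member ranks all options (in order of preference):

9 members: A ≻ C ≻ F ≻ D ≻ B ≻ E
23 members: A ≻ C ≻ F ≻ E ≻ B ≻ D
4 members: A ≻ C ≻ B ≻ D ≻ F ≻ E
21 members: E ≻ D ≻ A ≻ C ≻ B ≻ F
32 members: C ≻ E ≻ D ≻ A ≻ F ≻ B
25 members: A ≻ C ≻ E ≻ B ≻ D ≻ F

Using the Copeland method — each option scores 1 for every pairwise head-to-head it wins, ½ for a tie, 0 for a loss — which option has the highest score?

D: beats F and B; loses to C, E, and A → score 2.
F: beats B; loses to D, C, E, and A → score 1.
C: beats D, F, E, and B; loses to A → score 4.
E: beats D, F, and B; loses to C and A → score 3.
A: beats D, F, C, E, and B → score 5.
B: loses to D, F, C, E, and A → score 0.
A has the best pairwise record.

A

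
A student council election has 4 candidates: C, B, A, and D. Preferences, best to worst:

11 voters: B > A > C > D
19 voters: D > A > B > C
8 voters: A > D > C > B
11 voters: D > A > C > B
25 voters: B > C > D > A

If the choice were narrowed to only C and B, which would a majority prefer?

Voters preferring C to B: 19; preferring B to C: 55.
B wins the head-to-head.

B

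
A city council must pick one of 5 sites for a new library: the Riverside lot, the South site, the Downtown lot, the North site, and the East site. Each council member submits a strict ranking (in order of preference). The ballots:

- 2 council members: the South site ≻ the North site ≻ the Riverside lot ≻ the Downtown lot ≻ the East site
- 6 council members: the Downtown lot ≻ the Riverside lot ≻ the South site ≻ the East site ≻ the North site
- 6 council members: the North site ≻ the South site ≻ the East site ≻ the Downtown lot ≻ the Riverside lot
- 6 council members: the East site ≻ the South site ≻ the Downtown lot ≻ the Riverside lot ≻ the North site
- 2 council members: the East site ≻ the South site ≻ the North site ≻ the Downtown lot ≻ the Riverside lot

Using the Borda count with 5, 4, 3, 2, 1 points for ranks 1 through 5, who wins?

the Riverside lot: 2·3 + 6·4 + 6·1 + 6·2 + 2·1 = 50
the South site: 2·5 + 6·3 + 6·4 + 6·4 + 2·4 = 84
the Downtown lot: 2·2 + 6·5 + 6·2 + 6·3 + 2·2 = 68
the North site: 2·4 + 6·1 + 6·5 + 6·1 + 2·3 = 56
the East site: 2·1 + 6·2 + 6·3 + 6·5 + 2·5 = 72
the South site has the highest Borda score (84).

the South site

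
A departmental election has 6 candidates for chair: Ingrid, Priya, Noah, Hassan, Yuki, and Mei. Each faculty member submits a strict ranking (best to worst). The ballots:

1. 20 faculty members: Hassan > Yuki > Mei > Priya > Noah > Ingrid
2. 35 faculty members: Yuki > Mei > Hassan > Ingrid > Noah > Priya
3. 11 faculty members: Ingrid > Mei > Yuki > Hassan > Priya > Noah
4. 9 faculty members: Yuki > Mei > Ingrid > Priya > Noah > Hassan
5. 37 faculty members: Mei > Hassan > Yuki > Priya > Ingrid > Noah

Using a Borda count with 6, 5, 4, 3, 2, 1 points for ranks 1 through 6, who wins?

Ingrid: 20·1 + 35·3 + 11·6 + 9·4 + 37·2 = 301
Priya: 20·3 + 35·1 + 11·2 + 9·3 + 37·3 = 255
Noah: 20·2 + 35·2 + 11·1 + 9·2 + 37·1 = 176
Hassan: 20·6 + 35·4 + 11·3 + 9·1 + 37·5 = 487
Yuki: 20·5 + 35·6 + 11·4 + 9·6 + 37·4 = 556
Mei: 20·4 + 35·5 + 11·5 + 9·5 + 37·6 = 577
Mei has the highest Borda score (577).

Mei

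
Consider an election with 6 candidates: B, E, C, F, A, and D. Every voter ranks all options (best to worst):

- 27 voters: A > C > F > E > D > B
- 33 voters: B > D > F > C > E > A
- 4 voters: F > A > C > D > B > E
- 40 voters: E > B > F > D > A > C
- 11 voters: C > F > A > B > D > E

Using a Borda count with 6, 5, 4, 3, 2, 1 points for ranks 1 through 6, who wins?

F

B: 27·1 + 33·6 + 4·2 + 40·5 + 11·3 = 466
E: 27·3 + 33·2 + 4·1 + 40·6 + 11·1 = 402
C: 27·5 + 33·3 + 4·4 + 40·1 + 11·6 = 356
F: 27·4 + 33·4 + 4·6 + 40·4 + 11·5 = 479
A: 27·6 + 33·1 + 4·5 + 40·2 + 11·4 = 339
D: 27·2 + 33·5 + 4·3 + 40·3 + 11·2 = 373
F has the highest Borda score (479).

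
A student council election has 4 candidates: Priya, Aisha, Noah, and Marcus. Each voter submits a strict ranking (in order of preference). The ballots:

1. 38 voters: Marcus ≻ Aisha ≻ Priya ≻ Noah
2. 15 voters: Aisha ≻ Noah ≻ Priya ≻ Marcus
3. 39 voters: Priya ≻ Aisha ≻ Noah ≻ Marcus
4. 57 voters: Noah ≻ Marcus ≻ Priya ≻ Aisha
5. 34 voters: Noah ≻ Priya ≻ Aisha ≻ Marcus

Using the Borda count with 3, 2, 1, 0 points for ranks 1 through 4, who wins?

Priya: 38·1 + 15·1 + 39·3 + 57·1 + 34·2 = 295
Aisha: 38·2 + 15·3 + 39·2 + 57·0 + 34·1 = 233
Noah: 38·0 + 15·2 + 39·1 + 57·3 + 34·3 = 342
Marcus: 38·3 + 15·0 + 39·0 + 57·2 + 34·0 = 228
Noah has the highest Borda score (342).

Noah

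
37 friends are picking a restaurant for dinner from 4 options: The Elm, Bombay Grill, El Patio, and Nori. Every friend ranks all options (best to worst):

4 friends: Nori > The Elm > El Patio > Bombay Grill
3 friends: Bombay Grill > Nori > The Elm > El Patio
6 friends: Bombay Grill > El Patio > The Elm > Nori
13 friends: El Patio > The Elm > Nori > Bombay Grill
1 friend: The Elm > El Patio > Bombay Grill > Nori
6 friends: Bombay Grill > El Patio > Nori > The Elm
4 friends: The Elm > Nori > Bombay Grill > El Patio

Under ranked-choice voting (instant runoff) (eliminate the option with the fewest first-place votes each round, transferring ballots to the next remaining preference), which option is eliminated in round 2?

The Elm

Round 1: The Elm 5, Bombay Grill 15, El Patio 13, Nori 4. Eliminate Nori.
Round 2: The Elm 9, Bombay Grill 15, El Patio 13. Eliminate The Elm.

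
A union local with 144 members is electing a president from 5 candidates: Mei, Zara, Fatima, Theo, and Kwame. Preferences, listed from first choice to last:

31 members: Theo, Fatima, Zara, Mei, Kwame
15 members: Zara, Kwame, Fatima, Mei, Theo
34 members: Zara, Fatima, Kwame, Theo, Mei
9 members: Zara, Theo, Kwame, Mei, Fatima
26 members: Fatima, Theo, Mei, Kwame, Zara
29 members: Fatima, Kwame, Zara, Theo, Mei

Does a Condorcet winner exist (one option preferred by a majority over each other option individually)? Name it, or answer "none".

Fatima

Fatima vs Mei: 135–9 for Fatima.
Fatima vs Zara: 86–58 for Fatima.
Fatima vs Theo: 104–40 for Fatima.
Fatima vs Kwame: 120–24 for Fatima.
Fatima beats every other option head-to-head.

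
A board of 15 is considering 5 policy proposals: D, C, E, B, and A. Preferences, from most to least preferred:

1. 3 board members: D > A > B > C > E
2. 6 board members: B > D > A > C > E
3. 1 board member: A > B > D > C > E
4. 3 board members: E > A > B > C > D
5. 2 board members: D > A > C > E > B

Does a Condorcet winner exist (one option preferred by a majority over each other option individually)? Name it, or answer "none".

Checking pairwise contests:
B beats D 10–5.
D beats C 12–3.
D beats E 12–3.
A beats B 9–6.
D beats A 11–4.
Every option loses at least one head-to-head, so there is no Condorcet winner.

none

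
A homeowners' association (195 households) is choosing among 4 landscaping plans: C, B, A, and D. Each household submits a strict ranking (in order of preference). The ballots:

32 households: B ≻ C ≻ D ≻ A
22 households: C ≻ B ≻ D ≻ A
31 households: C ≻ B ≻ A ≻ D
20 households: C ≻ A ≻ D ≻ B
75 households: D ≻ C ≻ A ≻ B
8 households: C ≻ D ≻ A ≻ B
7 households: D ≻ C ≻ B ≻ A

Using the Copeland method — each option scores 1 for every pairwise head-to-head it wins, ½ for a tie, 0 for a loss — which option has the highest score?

C: beats B, A, and D → score 3.
B: loses to C, A, and D → score 0.
A: beats B; loses to C and D → score 1.
D: beats B and A; loses to C → score 2.
C has the best pairwise record.

C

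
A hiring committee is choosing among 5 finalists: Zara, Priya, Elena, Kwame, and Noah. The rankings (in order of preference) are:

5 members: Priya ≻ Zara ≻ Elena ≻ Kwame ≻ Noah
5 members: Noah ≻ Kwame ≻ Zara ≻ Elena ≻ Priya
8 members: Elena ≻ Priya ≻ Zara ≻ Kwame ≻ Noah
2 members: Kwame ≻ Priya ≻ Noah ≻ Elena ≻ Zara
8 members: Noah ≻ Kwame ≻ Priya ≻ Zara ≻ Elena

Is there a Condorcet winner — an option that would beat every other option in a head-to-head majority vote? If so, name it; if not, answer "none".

Kwame

Kwame vs Zara: 15–13 for Kwame.
Kwame vs Priya: 15–13 for Kwame.
Kwame vs Elena: 15–13 for Kwame.
Kwame vs Noah: 15–13 for Kwame.
Kwame beats every other option head-to-head.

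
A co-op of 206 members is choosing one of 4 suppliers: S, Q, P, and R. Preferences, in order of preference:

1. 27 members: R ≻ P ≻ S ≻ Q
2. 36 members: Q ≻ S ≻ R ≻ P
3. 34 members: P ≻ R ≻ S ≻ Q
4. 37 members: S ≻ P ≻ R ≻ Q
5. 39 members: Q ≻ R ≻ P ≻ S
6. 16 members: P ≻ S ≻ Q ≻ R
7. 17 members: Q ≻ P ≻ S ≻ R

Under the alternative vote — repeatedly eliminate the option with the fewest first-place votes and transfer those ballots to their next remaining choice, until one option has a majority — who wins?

P

Round 1: S 37, Q 92, P 50, R 27. Eliminate R.
Round 2: S 37, Q 92, P 77. Eliminate S.
Round 3: Q 92, P 114. P has a majority.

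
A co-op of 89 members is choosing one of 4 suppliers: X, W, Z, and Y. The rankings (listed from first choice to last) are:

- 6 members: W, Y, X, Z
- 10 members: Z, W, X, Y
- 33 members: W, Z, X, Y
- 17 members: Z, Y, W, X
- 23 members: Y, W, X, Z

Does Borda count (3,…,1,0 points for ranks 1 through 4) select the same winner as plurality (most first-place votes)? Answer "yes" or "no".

yes

Borda — scores: X 72, W 200, Z 147, Y 115. Winner: W.
Plurality — first-place votes: X 0, W 39, Z 27, Y 23. Winner: W.
The two methods agree.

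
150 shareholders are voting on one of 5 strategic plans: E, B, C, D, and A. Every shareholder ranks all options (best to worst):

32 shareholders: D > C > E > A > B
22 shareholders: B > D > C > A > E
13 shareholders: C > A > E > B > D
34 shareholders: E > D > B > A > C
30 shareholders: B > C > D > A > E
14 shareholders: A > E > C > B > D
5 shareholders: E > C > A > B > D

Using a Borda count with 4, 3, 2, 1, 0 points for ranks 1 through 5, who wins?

E: 32·2 + 22·0 + 13·2 + 34·4 + 30·0 + 14·3 + 5·4 = 288
B: 32·0 + 22·4 + 13·1 + 34·2 + 30·4 + 14·1 + 5·1 = 308
C: 32·3 + 22·2 + 13·4 + 34·0 + 30·3 + 14·2 + 5·3 = 325
D: 32·4 + 22·3 + 13·0 + 34·3 + 30·2 + 14·0 + 5·0 = 356
A: 32·1 + 22·1 + 13·3 + 34·1 + 30·1 + 14·4 + 5·2 = 223
D has the highest Borda score (356).

D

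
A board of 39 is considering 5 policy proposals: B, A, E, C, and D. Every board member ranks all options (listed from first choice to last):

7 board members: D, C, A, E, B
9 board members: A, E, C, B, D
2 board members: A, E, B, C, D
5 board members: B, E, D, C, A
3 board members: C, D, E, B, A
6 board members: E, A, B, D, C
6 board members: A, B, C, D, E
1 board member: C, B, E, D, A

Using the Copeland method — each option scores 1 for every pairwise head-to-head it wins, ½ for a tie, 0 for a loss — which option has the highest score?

B: beats D; loses to A, E, and C → score 1.
A: beats B, E, C, and D → score 4.
E: beats B, C, and D; loses to A → score 3.
C: beats B and D; loses to A and E → score 2.
D: loses to B, A, E, and C → score 0.
A has the best pairwise record.

A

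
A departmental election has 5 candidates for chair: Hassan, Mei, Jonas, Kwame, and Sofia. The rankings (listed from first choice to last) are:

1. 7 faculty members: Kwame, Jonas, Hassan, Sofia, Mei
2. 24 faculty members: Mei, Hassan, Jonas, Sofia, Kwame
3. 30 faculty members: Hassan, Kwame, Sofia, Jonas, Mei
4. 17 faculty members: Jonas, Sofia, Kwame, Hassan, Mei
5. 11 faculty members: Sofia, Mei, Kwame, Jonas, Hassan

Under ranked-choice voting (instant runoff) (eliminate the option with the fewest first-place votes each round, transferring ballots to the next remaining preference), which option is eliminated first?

Round 1: Hassan 30, Mei 24, Jonas 17, Kwame 7, Sofia 11. Eliminate Kwame.

Kwame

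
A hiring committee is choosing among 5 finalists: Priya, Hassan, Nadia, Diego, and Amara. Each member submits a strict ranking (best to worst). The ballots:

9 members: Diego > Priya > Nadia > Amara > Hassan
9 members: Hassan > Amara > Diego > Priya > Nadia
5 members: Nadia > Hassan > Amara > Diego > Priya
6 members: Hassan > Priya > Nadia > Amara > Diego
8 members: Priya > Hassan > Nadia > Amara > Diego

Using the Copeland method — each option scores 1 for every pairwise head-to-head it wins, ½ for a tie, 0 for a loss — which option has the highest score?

Hassan

Priya: beats Nadia and Amara; loses to Hassan and Diego → score 2.
Hassan: beats Priya, Nadia, Diego, and Amara → score 4.
Nadia: beats Diego and Amara; loses to Priya and Hassan → score 2.
Diego: beats Priya; loses to Hassan, Nadia, and Amara → score 1.
Amara: beats Diego; loses to Priya, Hassan, and Nadia → score 1.
Hassan has the best pairwise record.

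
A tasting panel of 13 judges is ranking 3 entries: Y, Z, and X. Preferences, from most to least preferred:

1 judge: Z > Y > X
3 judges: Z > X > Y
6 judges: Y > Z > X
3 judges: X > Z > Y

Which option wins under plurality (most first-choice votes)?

First-place votes: Y 6, Z 4, X 3.
Y has the most first-place votes.

Y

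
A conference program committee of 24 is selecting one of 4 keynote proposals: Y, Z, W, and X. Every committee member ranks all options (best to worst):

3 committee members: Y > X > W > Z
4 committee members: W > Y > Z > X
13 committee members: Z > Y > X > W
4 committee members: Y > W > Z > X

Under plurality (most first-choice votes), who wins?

First-place votes: Y 7, Z 13, W 4, X 0.
Z has the most first-place votes.

Z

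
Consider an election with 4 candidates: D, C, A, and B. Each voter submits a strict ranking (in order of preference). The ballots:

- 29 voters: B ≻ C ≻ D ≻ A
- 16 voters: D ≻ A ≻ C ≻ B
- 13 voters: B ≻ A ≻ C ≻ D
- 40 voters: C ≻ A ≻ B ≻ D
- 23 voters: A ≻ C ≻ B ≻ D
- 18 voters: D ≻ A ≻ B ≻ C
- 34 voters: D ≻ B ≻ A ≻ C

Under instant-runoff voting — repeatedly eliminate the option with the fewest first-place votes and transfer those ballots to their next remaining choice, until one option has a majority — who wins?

C

Round 1: D 68, C 40, A 23, B 42. Eliminate A.
Round 2: D 68, C 63, B 42. Eliminate B.
Round 3: D 68, C 105. C has a majority.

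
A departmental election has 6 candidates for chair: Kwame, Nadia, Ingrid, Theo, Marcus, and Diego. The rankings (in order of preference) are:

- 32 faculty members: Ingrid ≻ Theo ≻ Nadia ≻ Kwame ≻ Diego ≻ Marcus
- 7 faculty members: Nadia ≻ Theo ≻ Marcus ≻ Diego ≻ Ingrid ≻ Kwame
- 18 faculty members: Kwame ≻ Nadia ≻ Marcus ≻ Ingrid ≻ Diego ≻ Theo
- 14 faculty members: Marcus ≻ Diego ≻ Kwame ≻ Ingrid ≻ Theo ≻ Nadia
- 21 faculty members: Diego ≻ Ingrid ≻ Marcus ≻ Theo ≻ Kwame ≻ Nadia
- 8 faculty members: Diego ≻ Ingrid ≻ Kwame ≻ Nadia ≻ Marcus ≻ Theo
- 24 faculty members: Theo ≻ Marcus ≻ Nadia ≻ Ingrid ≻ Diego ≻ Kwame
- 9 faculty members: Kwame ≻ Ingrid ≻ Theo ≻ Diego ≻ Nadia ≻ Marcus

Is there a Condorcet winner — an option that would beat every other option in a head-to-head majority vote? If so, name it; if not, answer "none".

Ingrid

Ingrid vs Kwame: 92–41 for Ingrid.
Ingrid vs Nadia: 84–49 for Ingrid.
Ingrid vs Theo: 102–31 for Ingrid.
Ingrid vs Marcus: 70–63 for Ingrid.
Ingrid vs Diego: 83–50 for Ingrid.
Ingrid beats every other option head-to-head.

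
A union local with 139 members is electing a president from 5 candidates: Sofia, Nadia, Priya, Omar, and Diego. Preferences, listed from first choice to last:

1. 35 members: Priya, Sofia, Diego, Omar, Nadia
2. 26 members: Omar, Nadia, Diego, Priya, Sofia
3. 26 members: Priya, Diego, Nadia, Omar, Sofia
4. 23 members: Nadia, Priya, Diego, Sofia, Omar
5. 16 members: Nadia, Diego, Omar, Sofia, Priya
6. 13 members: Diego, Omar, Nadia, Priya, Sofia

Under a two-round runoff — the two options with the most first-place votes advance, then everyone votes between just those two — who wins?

Round 1 first-place votes: Sofia 0, Nadia 39, Priya 61, Omar 26, Diego 13.
Priya and Nadia advance.
Runoff: Priya is preferred to Nadia by 61 voters; Nadia by 78.
Nadia wins the runoff.

Nadia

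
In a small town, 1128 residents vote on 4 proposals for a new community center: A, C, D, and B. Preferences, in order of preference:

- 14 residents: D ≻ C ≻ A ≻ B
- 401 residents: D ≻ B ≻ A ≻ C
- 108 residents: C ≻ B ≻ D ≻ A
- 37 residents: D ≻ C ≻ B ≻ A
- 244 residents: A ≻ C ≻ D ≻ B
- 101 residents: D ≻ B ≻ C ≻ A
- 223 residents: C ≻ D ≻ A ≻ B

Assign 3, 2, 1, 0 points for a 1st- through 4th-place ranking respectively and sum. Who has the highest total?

D

A: 14·1 + 401·1 + 108·0 + 37·0 + 244·3 + 101·0 + 223·1 = 1370
C: 14·2 + 401·0 + 108·3 + 37·2 + 244·2 + 101·1 + 223·3 = 1684
D: 14·3 + 401·3 + 108·1 + 37·3 + 244·1 + 101·3 + 223·2 = 2457
B: 14·0 + 401·2 + 108·2 + 37·1 + 244·0 + 101·2 + 223·0 = 1257
D has the highest Borda score (2457).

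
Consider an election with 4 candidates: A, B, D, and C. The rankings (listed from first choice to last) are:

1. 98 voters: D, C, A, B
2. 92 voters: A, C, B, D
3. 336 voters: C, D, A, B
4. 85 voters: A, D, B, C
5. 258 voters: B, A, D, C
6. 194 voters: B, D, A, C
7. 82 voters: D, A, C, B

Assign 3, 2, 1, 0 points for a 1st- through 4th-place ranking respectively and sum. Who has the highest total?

D

A: 98·1 + 92·3 + 336·1 + 85·3 + 258·2 + 194·1 + 82·2 = 1839
B: 98·0 + 92·1 + 336·0 + 85·1 + 258·3 + 194·3 + 82·0 = 1533
D: 98·3 + 92·0 + 336·2 + 85·2 + 258·1 + 194·2 + 82·3 = 2028
C: 98·2 + 92·2 + 336·3 + 85·0 + 258·0 + 194·0 + 82·1 = 1470
D has the highest Borda score (2028).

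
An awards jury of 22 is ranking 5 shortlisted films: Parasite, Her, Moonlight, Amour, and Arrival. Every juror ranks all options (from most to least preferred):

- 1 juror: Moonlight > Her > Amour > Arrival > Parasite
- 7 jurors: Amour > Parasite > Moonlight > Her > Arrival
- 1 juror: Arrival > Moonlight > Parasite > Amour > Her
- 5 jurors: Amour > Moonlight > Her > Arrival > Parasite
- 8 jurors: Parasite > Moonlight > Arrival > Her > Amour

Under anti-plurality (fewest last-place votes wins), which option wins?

Moonlight

Last-place votes: Parasite 6, Her 1, Moonlight 0, Amour 8, Arrival 7.
Moonlight is ranked last by the fewest voters, so Moonlight wins.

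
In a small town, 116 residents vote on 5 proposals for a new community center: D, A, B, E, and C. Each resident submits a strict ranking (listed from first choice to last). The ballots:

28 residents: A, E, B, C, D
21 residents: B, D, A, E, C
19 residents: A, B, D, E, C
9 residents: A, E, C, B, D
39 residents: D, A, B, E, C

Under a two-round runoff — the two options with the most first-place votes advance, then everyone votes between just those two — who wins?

Round 1 first-place votes: D 39, A 56, B 21, E 0, C 0.
A and D advance.
Runoff: A is preferred to D by 56 voters; D by 60.
D wins the runoff.

D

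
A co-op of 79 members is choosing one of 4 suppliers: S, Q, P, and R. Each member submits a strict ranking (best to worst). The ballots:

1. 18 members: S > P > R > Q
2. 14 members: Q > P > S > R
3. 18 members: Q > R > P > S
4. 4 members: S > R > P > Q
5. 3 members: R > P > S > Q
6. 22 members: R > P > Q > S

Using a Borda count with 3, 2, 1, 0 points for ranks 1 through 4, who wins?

R

S: 18·3 + 14·1 + 18·0 + 4·3 + 3·1 + 22·0 = 83
Q: 18·0 + 14·3 + 18·3 + 4·0 + 3·0 + 22·1 = 118
P: 18·2 + 14·2 + 18·1 + 4·1 + 3·2 + 22·2 = 136
R: 18·1 + 14·0 + 18·2 + 4·2 + 3·3 + 22·3 = 137
R has the highest Borda score (137).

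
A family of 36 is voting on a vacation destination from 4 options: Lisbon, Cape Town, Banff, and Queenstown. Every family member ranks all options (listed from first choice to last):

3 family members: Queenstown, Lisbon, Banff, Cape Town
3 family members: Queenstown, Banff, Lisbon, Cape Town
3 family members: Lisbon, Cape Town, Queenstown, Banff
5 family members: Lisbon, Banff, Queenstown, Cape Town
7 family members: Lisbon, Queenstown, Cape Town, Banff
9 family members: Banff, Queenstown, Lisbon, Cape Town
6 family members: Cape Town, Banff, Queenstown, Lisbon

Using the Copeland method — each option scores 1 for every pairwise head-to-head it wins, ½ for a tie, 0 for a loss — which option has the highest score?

Lisbon: beats Cape Town; ties Banff; loses to Queenstown → score 1.5.
Cape Town: loses to Lisbon, Banff, and Queenstown → score 0.
Banff: beats Cape Town and Queenstown; ties Lisbon → score 2.5.
Queenstown: beats Lisbon and Cape Town; loses to Banff → score 2.
Banff has the best pairwise record.

Banff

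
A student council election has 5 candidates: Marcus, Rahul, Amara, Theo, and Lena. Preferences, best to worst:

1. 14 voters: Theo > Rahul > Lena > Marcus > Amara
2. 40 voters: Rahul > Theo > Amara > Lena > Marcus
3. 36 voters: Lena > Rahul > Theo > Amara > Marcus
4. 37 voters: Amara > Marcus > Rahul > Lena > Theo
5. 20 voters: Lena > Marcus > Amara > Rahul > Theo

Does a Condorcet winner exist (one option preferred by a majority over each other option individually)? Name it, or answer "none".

Rahul

Rahul vs Marcus: 90–57 for Rahul.
Rahul vs Amara: 90–57 for Rahul.
Rahul vs Theo: 133–14 for Rahul.
Rahul vs Lena: 91–56 for Rahul.
Rahul beats every other option head-to-head.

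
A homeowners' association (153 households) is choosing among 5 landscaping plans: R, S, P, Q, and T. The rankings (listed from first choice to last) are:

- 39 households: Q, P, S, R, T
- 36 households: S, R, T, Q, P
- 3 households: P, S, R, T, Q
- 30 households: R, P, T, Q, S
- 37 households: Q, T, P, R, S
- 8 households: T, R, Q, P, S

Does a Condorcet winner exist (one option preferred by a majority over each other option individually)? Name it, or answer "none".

none

Checking pairwise contests:
S beats R 78–75.
P beats S 117–36.
Q beats P 120–33.
R beats Q 77–76.
R beats T 108–45.
Every option loses at least one head-to-head, so there is no Condorcet winner.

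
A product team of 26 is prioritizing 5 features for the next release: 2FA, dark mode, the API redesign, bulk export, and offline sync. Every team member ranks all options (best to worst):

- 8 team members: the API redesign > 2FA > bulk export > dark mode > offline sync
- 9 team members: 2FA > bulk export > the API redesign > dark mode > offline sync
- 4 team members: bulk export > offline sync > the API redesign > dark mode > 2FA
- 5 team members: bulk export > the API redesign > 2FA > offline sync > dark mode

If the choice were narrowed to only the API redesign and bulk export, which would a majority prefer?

bulk export

Voters preferring the API redesign to bulk export: 8; preferring bulk export to the API redesign: 18.
bulk export wins the head-to-head.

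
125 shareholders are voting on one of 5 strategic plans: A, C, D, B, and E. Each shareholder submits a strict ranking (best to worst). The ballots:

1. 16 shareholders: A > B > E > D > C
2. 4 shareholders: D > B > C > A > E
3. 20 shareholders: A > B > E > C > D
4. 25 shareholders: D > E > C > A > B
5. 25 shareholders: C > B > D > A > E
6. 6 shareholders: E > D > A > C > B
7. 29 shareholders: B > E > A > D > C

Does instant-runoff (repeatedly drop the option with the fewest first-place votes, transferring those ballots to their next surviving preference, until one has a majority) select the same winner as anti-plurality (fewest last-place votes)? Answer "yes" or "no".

yes

Instant-runoff — R1 A 36, C 25, D 29, B 29, E 6 (E out); R2 A 36, C 25, D 35, B 29 (C out); R3 A 36, D 35, B 54 (D out); R4 A 67, B 58 (A winner). Winner: A.
Anti-plurality — last-place votes: A 0, C 45, D 20, B 31, E 29. Winner: A.
The two methods agree.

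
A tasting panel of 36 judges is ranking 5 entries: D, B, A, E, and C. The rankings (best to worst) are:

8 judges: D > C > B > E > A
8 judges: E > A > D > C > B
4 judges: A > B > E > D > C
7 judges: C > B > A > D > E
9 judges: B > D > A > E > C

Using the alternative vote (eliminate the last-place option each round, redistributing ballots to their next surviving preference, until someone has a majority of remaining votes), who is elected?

Round 1: D 8, B 9, A 4, E 8, C 7. Eliminate A.
Round 2: D 8, B 13, E 8, C 7. Eliminate C.
Round 3: D 8, B 20, E 8. B has a majority.

B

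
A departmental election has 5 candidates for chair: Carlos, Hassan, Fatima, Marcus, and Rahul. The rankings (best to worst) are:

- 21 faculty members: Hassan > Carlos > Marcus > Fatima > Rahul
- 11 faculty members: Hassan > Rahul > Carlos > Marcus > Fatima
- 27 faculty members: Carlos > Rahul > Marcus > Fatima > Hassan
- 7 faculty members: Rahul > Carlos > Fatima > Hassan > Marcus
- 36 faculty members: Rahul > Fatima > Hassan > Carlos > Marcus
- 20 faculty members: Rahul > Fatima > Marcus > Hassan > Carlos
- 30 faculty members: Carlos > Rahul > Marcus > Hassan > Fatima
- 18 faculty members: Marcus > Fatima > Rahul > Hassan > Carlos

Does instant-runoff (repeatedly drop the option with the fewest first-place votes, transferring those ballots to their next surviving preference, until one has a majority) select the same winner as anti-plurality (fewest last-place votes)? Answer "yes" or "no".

yes

Instant-runoff — R1 Carlos 57, Hassan 32, Fatima 0, Marcus 18, Rahul 63 (Fatima out); R2 Carlos 57, Hassan 32, Marcus 18, Rahul 63 (Marcus out); R3 Carlos 57, Hassan 32, Rahul 81 (Hassan out); R4 Carlos 78, Rahul 92 (Rahul winner). Winner: Rahul.
Anti-plurality — last-place votes: Carlos 38, Hassan 27, Fatima 41, Marcus 43, Rahul 21. Winner: Rahul.
The two methods agree.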